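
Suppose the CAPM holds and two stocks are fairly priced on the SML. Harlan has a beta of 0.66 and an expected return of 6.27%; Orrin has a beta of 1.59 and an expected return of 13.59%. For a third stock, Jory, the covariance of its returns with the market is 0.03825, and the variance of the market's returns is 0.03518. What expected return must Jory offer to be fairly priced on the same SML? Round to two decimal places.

9.63%

MRP = (13.59% − 6.27%) / (1.59 − 0.66) = 7.8710%
R_f = 6.27% − 0.66 × 7.8710% = 1.0751%
β_Jory = Cov / Var(R_m) = 0.03825 / 0.03518 = 1.0873
E(R_Jory) = R_f + β × MRP = 1.0751% + 1.0873 × 7.8710% = 9.63%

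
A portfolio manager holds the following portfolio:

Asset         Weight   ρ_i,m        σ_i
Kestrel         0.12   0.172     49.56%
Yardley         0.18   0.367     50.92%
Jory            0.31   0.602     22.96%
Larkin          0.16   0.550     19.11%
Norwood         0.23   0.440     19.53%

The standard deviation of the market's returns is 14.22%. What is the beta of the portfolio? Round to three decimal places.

β_Kestrel = 0.172 × 49.56% / 14.22% = 0.5995
β_Yardley = 0.367 × 50.92% / 14.22% = 1.3142
β_Jory = 0.602 × 22.96% / 14.22% = 0.9720
β_Larkin = 0.550 × 19.11% / 14.22% = 0.7391
β_Norwood = 0.440 × 19.53% / 14.22% = 0.6043
β_P = Σ w_i β_i = 0.12×0.5995 + 0.18×1.3142 + 0.31×0.9720 + 0.16×0.7391 + 0.23×0.6043 = 0.8671

0.867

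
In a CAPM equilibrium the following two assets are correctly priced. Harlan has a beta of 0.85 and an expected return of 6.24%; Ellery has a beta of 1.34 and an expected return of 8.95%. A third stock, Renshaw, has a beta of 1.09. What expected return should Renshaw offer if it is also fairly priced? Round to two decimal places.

MRP (SML slope) = (8.95% − 6.24%) / (1.34 − 0.85) = 2.71% / 0.49 = 5.5306%
R_f (intercept) = 6.24% − 0.85 × 5.5306% = 1.5390%
E(R_Renshaw) = R_f + β × MRP = 1.5390% + 1.09 × 5.5306% = 7.57%

7.57%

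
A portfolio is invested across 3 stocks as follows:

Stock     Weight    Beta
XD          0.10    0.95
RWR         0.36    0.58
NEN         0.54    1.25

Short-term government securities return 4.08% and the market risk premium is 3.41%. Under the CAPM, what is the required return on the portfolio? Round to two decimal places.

β_P = Σ w_i β_i = 0.10×0.95 + 0.36×0.58 + 0.54×1.25 = 0.9788
E(R_P) = R_f + β_P × MRP = 4.08% + 0.9788 × 3.41% = 7.42%

7.42%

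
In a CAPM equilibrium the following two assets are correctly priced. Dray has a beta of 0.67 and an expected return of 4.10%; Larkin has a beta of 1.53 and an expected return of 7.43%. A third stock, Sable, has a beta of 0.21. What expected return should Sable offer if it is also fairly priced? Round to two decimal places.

MRP (SML slope) = (7.43% − 4.10%) / (1.53 − 0.67) = 3.33% / 0.86 = 3.8721%
R_f (intercept) = 4.10% − 0.67 × 3.8721% = 1.5057%
E(R_Sable) = R_f + β × MRP = 1.5057% + 0.21 × 3.8721% = 2.32%

2.32%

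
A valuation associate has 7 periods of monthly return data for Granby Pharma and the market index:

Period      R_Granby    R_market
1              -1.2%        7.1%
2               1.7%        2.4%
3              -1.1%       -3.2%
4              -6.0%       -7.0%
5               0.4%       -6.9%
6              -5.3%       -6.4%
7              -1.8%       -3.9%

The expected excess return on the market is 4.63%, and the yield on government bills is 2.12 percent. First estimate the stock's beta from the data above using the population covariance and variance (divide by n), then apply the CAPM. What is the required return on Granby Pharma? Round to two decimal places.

Mean R_i = (-1.2 + 1.7 − 1.1 − 6.0 + 0.4 − 5.3 − 1.8) / 7 = -1.9000%
Mean R_m = (7.1 + 2.4 − 3.2 − 7.0 − 6.9 − 6.4 − 3.9) / 7 = -2.5571%
Σ(R_i − R̄_i)(R_m − R̄_m) = 45.2500  ⇒  Cov = 45.2500 / 7 = 6.4643
Σ(R_m − R̄_m)² = 173.4171  ⇒  Var(R_m) = 173.4171 / 7 = 24.7739
β = Cov / Var(R_m) = 6.4643 / 24.7739 = 0.2609
E(R) = R_f + β × MRP = 2.12% + 0.2609 × 4.63% = 3.33%

3.33%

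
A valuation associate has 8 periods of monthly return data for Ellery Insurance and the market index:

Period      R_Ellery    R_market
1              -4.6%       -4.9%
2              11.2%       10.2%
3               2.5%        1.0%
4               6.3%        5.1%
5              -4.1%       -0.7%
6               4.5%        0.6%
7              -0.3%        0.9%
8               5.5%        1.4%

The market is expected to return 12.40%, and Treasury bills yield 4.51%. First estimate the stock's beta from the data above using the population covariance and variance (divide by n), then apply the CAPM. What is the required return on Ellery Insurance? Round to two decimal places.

Mean R_i = (-4.6 + 11.2 + 2.5 + 6.3 − 4.1 + 4.5 − 0.3 + 5.5) / 8 = 2.6250%
Mean R_m = (-4.9 + 10.2 + 1.0 + 5.1 − 0.7 + 0.6 + 0.9 + 1.4) / 8 = 1.7000%
Σ(R_i − R̄_i)(R_m − R̄_m) = 148.7100  ⇒  Cov = 148.7100 / 8 = 18.5888
Σ(R_m − R̄_m)² = 135.5600  ⇒  Var(R_m) = 135.5600 / 8 = 16.9450
β = Cov / Var(R_m) = 18.5888 / 16.9450 = 1.0970
MRP = 12.40% − 4.51% = 7.89%
E(R) = R_f + β × MRP = 4.51% + 1.0970 × 7.89% = 13.17%

13.17%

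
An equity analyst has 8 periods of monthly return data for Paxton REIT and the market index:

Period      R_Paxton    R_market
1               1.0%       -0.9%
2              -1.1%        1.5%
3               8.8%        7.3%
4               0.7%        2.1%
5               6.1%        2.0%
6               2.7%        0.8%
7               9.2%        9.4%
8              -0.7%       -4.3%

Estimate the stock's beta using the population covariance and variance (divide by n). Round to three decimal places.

0.811

Mean R_i = (1.0 − 1.1 + 8.8 + 0.7 + 6.1 + 2.7 + 9.2 − 0.7) / 8 = 3.3375%
Mean R_m = (-0.9 + 1.5 + 7.3 + 2.1 + 2.0 + 0.8 + 9.4 − 4.3) / 8 = 2.2375%
Σ(R_i − R̄_i)(R_m − R̄_m) = 107.2688  ⇒  Cov = 107.2688 / 8 = 13.4086
Σ(R_m − R̄_m)² = 132.1988  ⇒  Var(R_m) = 132.1988 / 8 = 16.5249
β = Cov / Var(R_m) = 13.4086 / 16.5249 = 0.8114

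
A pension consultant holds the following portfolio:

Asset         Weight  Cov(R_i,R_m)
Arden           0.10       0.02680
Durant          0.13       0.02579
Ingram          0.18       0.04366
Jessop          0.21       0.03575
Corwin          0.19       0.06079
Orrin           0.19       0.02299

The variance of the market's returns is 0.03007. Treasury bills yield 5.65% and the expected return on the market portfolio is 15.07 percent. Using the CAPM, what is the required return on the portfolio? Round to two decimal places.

β_Arden = 0.02680 / 0.03007 = 0.8913
β_Durant = 0.02579 / 0.03007 = 0.8577
β_Ingram = 0.04366 / 0.03007 = 1.4519
β_Jessop = 0.03575 / 0.03007 = 1.1889
β_Corwin = 0.06079 / 0.03007 = 2.0216
β_Orrin = 0.02299 / 0.03007 = 0.7645
β_P = Σ w_i β_i = 0.10×0.8913 + 0.13×0.8577 + 0.18×1.4519 + 0.21×1.1889 + 0.19×2.0216 + 0.19×0.7645 = 1.2410
MRP = 15.07% − 5.65% = 9.42%
E(R_P) = R_f + β_P × MRP = 5.65% + 1.2410 × 9.42% = 17.34%

17.34%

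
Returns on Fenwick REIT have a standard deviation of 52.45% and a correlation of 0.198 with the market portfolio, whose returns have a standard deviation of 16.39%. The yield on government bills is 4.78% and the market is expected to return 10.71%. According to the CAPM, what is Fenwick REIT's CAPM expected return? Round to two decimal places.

8.54%

β = ρ × σ_i / σ_m = 0.198 × 52.45% / 16.39% = 0.6336
MRP = 10.71% − 4.78% = 5.93%
E(R) = 4.78% + 0.6336 × 5.93% = 8.54%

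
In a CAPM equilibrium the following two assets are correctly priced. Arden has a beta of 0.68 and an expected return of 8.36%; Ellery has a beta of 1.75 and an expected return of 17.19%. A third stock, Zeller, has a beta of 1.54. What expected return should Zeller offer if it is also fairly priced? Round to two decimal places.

MRP (SML slope) = (17.19% − 8.36%) / (1.75 − 0.68) = 8.83% / 1.07 = 8.2523%
R_f (intercept) = 8.36% − 0.68 × 8.2523% = 2.7484%
E(R_Zeller) = R_f + β × MRP = 2.7484% + 1.54 × 8.2523% = 15.46%

15.46%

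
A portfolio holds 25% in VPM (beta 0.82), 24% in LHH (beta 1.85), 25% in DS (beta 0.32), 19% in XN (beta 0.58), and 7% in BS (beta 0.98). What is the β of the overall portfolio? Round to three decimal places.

0.908

β_P = Σ w_i β_i = 0.25×0.82 + 0.24×1.85 + 0.25×0.32 + 0.19×0.58 + 0.07×0.98 = 0.9078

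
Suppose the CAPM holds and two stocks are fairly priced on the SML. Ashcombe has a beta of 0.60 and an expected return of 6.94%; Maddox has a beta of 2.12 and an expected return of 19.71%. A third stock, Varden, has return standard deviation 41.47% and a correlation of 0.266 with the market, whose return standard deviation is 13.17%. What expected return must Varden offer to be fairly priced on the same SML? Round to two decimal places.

8.94%

MRP = (19.71% − 6.94%) / (2.12 − 0.60) = 8.4013%
R_f = 6.94% − 0.60 × 8.4013% = 1.8992%
β_Varden = ρ·σ_i/σ_m = 0.266 × 41.47 / 13.17 = 0.8376
E(R_Varden) = R_f + β × MRP = 1.8992% + 0.8376 × 8.4013% = 8.94%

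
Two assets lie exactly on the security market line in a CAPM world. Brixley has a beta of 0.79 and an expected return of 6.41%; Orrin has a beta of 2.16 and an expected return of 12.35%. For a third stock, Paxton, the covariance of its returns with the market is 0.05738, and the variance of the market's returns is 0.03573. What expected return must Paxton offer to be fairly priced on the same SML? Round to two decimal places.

MRP = (12.35% − 6.41%) / (2.16 − 0.79) = 4.3358%
R_f = 6.41% − 0.79 × 4.3358% = 2.9847%
β_Paxton = Cov / Var(R_m) = 0.05738 / 0.03573 = 1.6059
E(R_Paxton) = R_f + β × MRP = 2.9847% + 1.6059 × 4.3358% = 9.95%

9.95%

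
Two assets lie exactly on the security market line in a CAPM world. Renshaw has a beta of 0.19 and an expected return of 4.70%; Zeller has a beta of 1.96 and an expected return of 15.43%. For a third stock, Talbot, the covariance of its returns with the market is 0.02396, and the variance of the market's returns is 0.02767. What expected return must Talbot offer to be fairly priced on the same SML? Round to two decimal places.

8.80%

MRP = (15.43% − 4.70%) / (1.96 − 0.19) = 6.0621%
R_f = 4.70% − 0.19 × 6.0621% = 3.5482%
β_Talbot = Cov / Var(R_m) = 0.02396 / 0.02767 = 0.8659
E(R_Talbot) = R_f + β × MRP = 3.5482% + 0.8659 × 6.0621% = 8.80%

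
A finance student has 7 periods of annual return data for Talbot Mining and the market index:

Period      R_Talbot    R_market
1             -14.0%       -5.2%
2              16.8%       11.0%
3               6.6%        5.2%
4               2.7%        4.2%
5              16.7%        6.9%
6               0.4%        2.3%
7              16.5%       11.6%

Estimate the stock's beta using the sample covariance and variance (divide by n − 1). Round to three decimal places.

1.927

Mean R_i = (-14.0 + 16.8 + 6.6 + 2.7 + 16.7 + 0.4 + 16.5) / 7 = 6.5286%
Mean R_m = (-5.2 + 11.0 + 5.2 + 4.2 + 6.9 + 2.3 + 11.6) / 7 = 5.1429%
Σ(R_i − R̄_i)(R_m − R̄_m) = 375.7814  ⇒  Cov = 375.7814 / 6 = 62.6302
Σ(R_m − R̄_m)² = 195.0371  ⇒  Var(R_m) = 195.0371 / 6 = 32.5062
β = Cov / Var(R_m) = 62.6302 / 32.5062 = 1.9267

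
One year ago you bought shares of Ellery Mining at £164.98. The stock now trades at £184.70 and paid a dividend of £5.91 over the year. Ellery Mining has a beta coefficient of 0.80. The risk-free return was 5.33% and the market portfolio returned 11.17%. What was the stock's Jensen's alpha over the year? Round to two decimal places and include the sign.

+5.53%

Realised HPR = (P1 + D1 − P0) / P0 = (184.70 + 5.91 − 164.98) / 164.98 = 25.63 / 164.98 = 15.5352%
MRP = 11.17% − 5.33% = 5.84%
CAPM required = R_f + β·MRP = 5.33% + 0.80 × 5.84% = 10.0020%
α = realised − required = 15.5352% − 10.0020% = +5.53%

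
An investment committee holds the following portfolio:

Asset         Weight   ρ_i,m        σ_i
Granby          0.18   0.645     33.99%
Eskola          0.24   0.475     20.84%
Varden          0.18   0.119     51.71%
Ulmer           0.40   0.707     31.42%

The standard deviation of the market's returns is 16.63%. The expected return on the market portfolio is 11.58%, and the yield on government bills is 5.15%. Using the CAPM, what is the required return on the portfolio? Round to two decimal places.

β_Granby = 0.645 × 33.99% / 16.63% = 1.3183
β_Eskola = 0.475 × 20.84% / 16.63% = 0.5952
β_Varden = 0.119 × 51.71% / 16.63% = 0.3700
β_Ulmer = 0.707 × 31.42% / 16.63% = 1.3358
β_P = Σ w_i β_i = 0.18×1.3183 + 0.24×0.5952 + 0.18×0.3700 + 0.40×1.3358 = 0.9811
MRP = 11.58% − 5.15% = 6.43%
E(R_P) = R_f + β_P × MRP = 5.15% + 0.9811 × 6.43% = 11.46%

11.46%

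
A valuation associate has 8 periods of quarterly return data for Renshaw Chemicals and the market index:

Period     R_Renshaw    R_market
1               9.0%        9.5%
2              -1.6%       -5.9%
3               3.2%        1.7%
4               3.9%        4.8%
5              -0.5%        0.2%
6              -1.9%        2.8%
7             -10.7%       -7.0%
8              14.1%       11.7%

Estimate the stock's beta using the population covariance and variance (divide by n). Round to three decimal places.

1.046

Mean R_i = (9.0 − 1.6 + 3.2 + 3.9 − 0.5 − 1.9 − 10.7 + 14.1) / 8 = 1.9375%
Mean R_m = (9.5 − 5.9 + 1.7 + 4.8 + 0.2 + 2.8 − 7.0 + 11.7) / 8 = 2.2250%
Σ(R_i − R̄_i)(R_m − R̄_m) = 319.0625  ⇒  Cov = 319.0625 / 8 = 39.8828
Σ(R_m − R̄_m)² = 305.1550  ⇒  Var(R_m) = 305.1550 / 8 = 38.1444
β = Cov / Var(R_m) = 39.8828 / 38.1444 = 1.0456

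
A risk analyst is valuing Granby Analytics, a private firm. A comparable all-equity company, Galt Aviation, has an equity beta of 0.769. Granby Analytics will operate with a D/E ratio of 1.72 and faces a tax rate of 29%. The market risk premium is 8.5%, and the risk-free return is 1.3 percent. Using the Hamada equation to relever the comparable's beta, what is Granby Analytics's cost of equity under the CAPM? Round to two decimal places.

β_L = β_U × [1 + (1 − t)(D/E)] = 0.769 × [1 + (1 − 0.29) × 1.72]
    = 0.769 × [1 + 0.71 × 1.72] = 0.769 × 2.2212 = 1.7081
E(R) = R_f + β_L × MRP = 1.3% + 1.7081 × 8.5% = 15.82%

15.82%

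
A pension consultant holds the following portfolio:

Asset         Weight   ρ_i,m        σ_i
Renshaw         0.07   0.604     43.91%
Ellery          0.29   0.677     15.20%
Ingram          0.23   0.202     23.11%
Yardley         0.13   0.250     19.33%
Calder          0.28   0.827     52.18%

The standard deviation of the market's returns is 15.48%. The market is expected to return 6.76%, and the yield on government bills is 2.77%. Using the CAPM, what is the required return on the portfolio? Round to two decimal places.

β_Renshaw = 0.604 × 43.91% / 15.48% = 1.7133
β_Ellery = 0.677 × 15.20% / 15.48% = 0.6648
β_Ingram = 0.202 × 23.11% / 15.48% = 0.3016
β_Yardley = 0.250 × 19.33% / 15.48% = 0.3122
β_Calder = 0.827 × 52.18% / 15.48% = 2.7877
β_P = Σ w_i β_i = 0.07×1.7133 + 0.29×0.6648 + 0.23×0.3016 + 0.13×0.3122 + 0.28×2.7877 = 1.2032
MRP = 6.76% − 2.77% = 3.99%
E(R_P) = R_f + β_P × MRP = 2.77% + 1.2032 × 3.99% = 7.57%

7.57%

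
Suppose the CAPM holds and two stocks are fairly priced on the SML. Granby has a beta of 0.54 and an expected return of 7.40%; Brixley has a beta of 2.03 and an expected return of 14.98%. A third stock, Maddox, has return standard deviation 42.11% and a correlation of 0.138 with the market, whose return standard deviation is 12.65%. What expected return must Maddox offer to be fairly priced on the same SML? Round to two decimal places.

6.99%

MRP = (14.98% − 7.40%) / (2.03 − 0.54) = 5.0872%
R_f = 7.40% − 0.54 × 5.0872% = 4.6529%
β_Maddox = ρ·σ_i/σ_m = 0.138 × 42.11 / 12.65 = 0.4594
E(R_Maddox) = R_f + β × MRP = 4.6529% + 0.4594 × 5.0872% = 6.99%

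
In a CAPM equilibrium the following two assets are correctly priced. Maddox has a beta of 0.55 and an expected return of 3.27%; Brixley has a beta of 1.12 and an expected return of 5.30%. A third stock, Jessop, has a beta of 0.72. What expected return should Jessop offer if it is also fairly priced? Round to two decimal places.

MRP (SML slope) = (5.30% − 3.27%) / (1.12 − 0.55) = 2.03% / 0.57 = 3.5614%
R_f (intercept) = 3.27% − 0.55 × 3.5614% = 1.3112%
E(R_Jessop) = R_f + β × MRP = 1.3112% + 0.72 × 3.5614% = 3.88%

3.88%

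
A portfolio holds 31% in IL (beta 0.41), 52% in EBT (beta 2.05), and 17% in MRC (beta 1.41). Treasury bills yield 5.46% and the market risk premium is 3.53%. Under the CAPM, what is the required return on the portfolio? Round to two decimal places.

10.52%

β_P = Σ w_i β_i = 0.31×0.41 + 0.52×2.05 + 0.17×1.41 = 1.4328
E(R_P) = R_f + β_P × MRP = 5.46% + 1.4328 × 3.53% = 10.52%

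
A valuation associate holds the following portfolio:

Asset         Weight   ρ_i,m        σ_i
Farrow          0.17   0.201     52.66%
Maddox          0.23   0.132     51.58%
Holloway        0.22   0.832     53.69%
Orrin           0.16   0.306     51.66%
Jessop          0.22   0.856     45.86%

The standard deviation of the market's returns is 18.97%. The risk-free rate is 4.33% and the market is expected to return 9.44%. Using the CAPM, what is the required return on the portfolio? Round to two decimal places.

10.89%

β_Farrow = 0.201 × 52.66% / 18.97% = 0.5580
β_Maddox = 0.132 × 51.58% / 18.97% = 0.3589
β_Holloway = 0.832 × 53.69% / 18.97% = 2.3548
β_Orrin = 0.306 × 51.66% / 18.97% = 0.8333
β_Jessop = 0.856 × 45.86% / 18.97% = 2.0694
β_P = Σ w_i β_i = 0.17×0.5580 + 0.23×0.3589 + 0.22×2.3548 + 0.16×0.8333 + 0.22×2.0694 = 1.2841
MRP = 9.44% − 4.33% = 5.11%
E(R_P) = R_f + β_P × MRP = 4.33% + 1.2841 × 5.11% = 10.89%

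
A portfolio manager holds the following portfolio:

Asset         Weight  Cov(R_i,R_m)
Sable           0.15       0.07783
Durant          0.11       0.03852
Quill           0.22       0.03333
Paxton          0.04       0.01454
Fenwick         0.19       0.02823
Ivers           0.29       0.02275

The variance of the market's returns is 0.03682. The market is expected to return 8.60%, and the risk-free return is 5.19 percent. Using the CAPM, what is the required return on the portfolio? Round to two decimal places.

β_Sable = 0.07783 / 0.03682 = 2.1138
β_Durant = 0.03852 / 0.03682 = 1.0462
β_Quill = 0.03333 / 0.03682 = 0.9052
β_Paxton = 0.01454 / 0.03682 = 0.3949
β_Fenwick = 0.02823 / 0.03682 = 0.7667
β_Ivers = 0.02275 / 0.03682 = 0.6179
β_P = Σ w_i β_i = 0.15×2.1138 + 0.11×1.0462 + 0.22×0.9052 + 0.04×0.3949 + 0.19×0.7667 + 0.29×0.6179 = 0.9720
MRP = 8.60% − 5.19% = 3.41%
E(R_P) = R_f + β_P × MRP = 5.19% + 0.9720 × 3.41% = 8.50%

8.50%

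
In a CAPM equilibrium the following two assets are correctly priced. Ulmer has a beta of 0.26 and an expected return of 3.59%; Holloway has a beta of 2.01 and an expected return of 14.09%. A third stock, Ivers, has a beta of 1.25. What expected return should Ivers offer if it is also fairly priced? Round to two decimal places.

9.53%

MRP (SML slope) = (14.09% − 3.59%) / (2.01 − 0.26) = 10.50% / 1.75 = 6.0000%
R_f (intercept) = 3.59% − 0.26 × 6.0000% = 2.0300%
E(R_Ivers) = R_f + β × MRP = 2.0300% + 1.25 × 6.0000% = 9.53%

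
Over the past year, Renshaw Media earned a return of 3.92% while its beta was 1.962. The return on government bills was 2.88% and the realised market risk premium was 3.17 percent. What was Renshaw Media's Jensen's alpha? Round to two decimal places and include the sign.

-5.18%

CAPM benchmark = R_f + β(R_m − R_f) = 2.88% + 1.962 × 3.17% = 9.09954%
α = actual − benchmark = 3.92% − 9.09954% = -5.18%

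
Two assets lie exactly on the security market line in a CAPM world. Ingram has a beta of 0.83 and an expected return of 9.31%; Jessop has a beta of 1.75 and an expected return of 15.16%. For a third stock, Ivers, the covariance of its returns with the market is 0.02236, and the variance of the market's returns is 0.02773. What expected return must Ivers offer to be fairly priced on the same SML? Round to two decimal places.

MRP = (15.16% − 9.31%) / (1.75 − 0.83) = 6.3587%
R_f = 9.31% − 0.83 × 6.3587% = 4.0323%
β_Ivers = Cov / Var(R_m) = 0.02236 / 0.02773 = 0.8063
E(R_Ivers) = R_f + β × MRP = 4.0323% + 0.8063 × 6.3587% = 9.16%

9.16%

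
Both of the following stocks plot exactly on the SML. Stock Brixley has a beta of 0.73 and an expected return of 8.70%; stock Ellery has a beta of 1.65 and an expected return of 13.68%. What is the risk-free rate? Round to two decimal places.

Both satisfy E(R) = R_f + β·MRP, so the slope of the SML is
MRP = (13.68% − 8.70%) / (1.65 − 0.73) = 4.98% / 0.92 = 5.4130%
R_f = E(R_Brixley) − β_Brixley·MRP = 8.70% − 0.73 × 5.4130% = 4.7485%

4.75%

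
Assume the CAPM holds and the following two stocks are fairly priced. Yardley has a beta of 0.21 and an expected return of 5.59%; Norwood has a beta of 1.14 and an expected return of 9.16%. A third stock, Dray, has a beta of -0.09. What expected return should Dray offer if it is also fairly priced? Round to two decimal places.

4.44%

MRP (SML slope) = (9.16% − 5.59%) / (1.14 − 0.21) = 3.57% / 0.93 = 3.8387%
R_f (intercept) = 5.59% − 0.21 × 3.8387% = 4.7839%
E(R_Dray) = R_f + β × MRP = 4.7839% + -0.09 × 3.8387% = 4.44%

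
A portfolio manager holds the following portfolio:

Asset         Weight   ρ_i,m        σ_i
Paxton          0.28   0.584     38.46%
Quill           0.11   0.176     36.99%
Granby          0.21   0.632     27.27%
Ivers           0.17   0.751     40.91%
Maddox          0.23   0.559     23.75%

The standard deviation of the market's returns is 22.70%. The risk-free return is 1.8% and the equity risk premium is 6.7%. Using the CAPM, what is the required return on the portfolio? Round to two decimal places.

β_Paxton = 0.584 × 38.46% / 22.70% = 0.9895
β_Quill = 0.176 × 36.99% / 22.70% = 0.2868
β_Granby = 0.632 × 27.27% / 22.70% = 0.7592
β_Ivers = 0.751 × 40.91% / 22.70% = 1.3535
β_Maddox = 0.559 × 23.75% / 22.70% = 0.5849
β_P = Σ w_i β_i = 0.28×0.9895 + 0.11×0.2868 + 0.21×0.7592 + 0.17×1.3535 + 0.23×0.5849 = 0.8327
E(R_P) = R_f + β_P × MRP = 1.8% + 0.8327 × 6.7% = 7.38%

7.38%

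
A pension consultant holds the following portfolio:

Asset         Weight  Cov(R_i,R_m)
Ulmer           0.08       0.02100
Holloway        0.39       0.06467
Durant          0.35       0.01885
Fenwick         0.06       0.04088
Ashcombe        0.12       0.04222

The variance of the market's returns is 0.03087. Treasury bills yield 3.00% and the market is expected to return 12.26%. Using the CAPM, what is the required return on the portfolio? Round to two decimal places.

β_Ulmer = 0.02100 / 0.03087 = 0.6803
β_Holloway = 0.06467 / 0.03087 = 2.0949
β_Durant = 0.01885 / 0.03087 = 0.6106
β_Fenwick = 0.04088 / 0.03087 = 1.3243
β_Ashcombe = 0.04222 / 0.03087 = 1.3677
β_P = Σ w_i β_i = 0.08×0.6803 + 0.39×2.0949 + 0.35×0.6106 + 0.06×1.3243 + 0.12×1.3677 = 1.3287
MRP = 12.26% − 3.00% = 9.26%
E(R_P) = R_f + β_P × MRP = 3.00% + 1.3287 × 9.26% = 15.30%

15.30%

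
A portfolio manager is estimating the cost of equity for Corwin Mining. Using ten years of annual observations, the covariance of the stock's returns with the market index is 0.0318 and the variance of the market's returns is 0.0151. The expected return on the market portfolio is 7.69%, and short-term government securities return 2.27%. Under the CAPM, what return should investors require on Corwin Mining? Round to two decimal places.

β = Cov(R_i, R_m) / Var(R_m) = 0.0318 / 0.0151 = 2.1060
MRP = 7.69% − 2.27% = 5.42%
E(R) = R_f + β × MRP = 2.27% + 2.1060 × 5.42% = 13.68%

13.68%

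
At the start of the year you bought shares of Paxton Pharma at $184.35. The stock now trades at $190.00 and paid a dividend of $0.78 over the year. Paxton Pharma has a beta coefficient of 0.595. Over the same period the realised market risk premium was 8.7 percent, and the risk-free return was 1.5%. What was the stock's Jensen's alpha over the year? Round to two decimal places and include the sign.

Realised HPR = (P1 + D1 − P0) / P0 = (190.00 + 0.78 − 184.35) / 184.35 = 6.43 / 184.35 = 3.4879%
CAPM required = R_f + β·MRP = 1.5% + 0.595 × 8.7% = 6.6765%
α = realised − required = 3.4879% − 6.6765% = -3.19%

-3.19%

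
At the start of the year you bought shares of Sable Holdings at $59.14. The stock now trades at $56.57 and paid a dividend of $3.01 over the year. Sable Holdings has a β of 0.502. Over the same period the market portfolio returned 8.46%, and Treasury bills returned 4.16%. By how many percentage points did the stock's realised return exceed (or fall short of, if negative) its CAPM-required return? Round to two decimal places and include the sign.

Realised HPR = (P1 + D1 − P0) / P0 = (56.57 + 3.01 − 59.14) / 59.14 = 0.44 / 59.14 = 0.7440%
MRP = 8.46% − 4.16% = 4.30%
CAPM required = R_f + β·MRP = 4.16% + 0.502 × 4.30% = 6.31860%
α = realised − required = 0.7440% − 6.31860% = -5.57%

-5.57%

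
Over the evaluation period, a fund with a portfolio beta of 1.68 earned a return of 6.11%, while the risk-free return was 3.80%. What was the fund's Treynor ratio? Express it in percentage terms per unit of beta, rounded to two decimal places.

1.38%

Treynor = (R_P − R_f) / β_P = (6.11% − 3.80%) / 1.6800 = 2.31% / 1.6800 = 1.38%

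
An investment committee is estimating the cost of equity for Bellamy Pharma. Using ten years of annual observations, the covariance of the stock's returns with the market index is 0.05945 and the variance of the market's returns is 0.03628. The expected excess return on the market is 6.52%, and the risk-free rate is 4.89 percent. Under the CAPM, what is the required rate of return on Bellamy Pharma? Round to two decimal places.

β = Cov(R_i, R_m) / Var(R_m) = 0.05945 / 0.03628 = 1.6386
E(R) = R_f + β × MRP = 4.89% + 1.6386 × 6.52% = 15.57%

15.57%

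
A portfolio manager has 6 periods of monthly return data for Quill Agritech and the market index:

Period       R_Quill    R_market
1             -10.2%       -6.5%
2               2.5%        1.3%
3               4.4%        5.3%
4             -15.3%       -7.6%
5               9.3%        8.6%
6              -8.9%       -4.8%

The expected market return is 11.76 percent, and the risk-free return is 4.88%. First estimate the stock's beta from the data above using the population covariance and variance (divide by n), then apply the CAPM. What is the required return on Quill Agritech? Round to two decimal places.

Mean R_i = (-10.2 + 2.5 + 4.4 − 15.3 + 9.3 − 8.9) / 6 = -3.0333%
Mean R_m = (-6.5 + 1.3 + 5.3 − 7.6 + 8.6 − 4.8) / 6 = -0.6167%
Σ(R_i − R̄_i)(R_m − R̄_m) = 320.6267  ⇒  Cov = 320.6267 / 6 = 53.4378
Σ(R_m − R̄_m)² = 224.5083  ⇒  Var(R_m) = 224.5083 / 6 = 37.4181
β = Cov / Var(R_m) = 53.4378 / 37.4181 = 1.4281
MRP = 11.76% − 4.88% = 6.88%
E(R) = R_f + β × MRP = 4.88% + 1.4281 × 6.88% = 14.71%

14.71%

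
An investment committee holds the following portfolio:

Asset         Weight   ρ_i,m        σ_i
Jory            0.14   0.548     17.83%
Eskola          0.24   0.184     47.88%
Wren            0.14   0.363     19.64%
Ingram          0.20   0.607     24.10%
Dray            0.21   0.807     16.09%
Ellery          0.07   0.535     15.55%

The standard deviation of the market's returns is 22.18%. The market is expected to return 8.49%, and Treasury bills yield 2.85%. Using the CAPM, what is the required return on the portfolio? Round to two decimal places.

β_Jory = 0.548 × 17.83% / 22.18% = 0.4405
β_Eskola = 0.184 × 47.88% / 22.18% = 0.3972
β_Wren = 0.363 × 19.64% / 22.18% = 0.3214
β_Ingram = 0.607 × 24.10% / 22.18% = 0.6595
β_Dray = 0.807 × 16.09% / 22.18% = 0.5854
β_Ellery = 0.535 × 15.55% / 22.18% = 0.3751
β_P = Σ w_i β_i = 0.14×0.4405 + 0.24×0.3972 + 0.14×0.3214 + 0.20×0.6595 + 0.21×0.5854 + 0.07×0.3751 = 0.4831
MRP = 8.49% − 2.85% = 5.64%
E(R_P) = R_f + β_P × MRP = 2.85% + 0.4831 × 5.64% = 5.57%

5.57%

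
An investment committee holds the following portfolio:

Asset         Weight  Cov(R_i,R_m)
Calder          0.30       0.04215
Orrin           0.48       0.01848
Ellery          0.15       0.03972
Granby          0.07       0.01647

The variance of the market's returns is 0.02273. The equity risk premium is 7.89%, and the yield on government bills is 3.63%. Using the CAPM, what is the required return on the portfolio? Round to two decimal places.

13.57%

β_Calder = 0.04215 / 0.02273 = 1.8544
β_Orrin = 0.01848 / 0.02273 = 0.8130
β_Ellery = 0.03972 / 0.02273 = 1.7475
β_Granby = 0.01647 / 0.02273 = 0.7246
β_P = Σ w_i β_i = 0.30×1.8544 + 0.48×0.8130 + 0.15×1.7475 + 0.07×0.7246 = 1.2594
E(R_P) = R_f + β_P × MRP = 3.63% + 1.2594 × 7.89% = 13.57%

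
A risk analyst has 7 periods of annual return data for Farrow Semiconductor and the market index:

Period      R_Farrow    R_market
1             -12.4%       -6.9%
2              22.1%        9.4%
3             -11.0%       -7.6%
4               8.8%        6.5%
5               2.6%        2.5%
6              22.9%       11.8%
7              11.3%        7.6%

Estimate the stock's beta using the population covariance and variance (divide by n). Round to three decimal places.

Mean R_i = (-12.4 + 22.1 − 11.0 + 8.8 + 2.6 + 22.9 + 11.3) / 7 = 6.3286%
Mean R_m = (-6.9 + 9.4 − 7.6 + 6.5 + 2.5 + 11.8 + 7.6) / 7 = 3.3286%
Σ(R_i − R̄_i)(R_m − R̄_m) = 649.2443  ⇒  Cov = 649.2443 / 7 = 92.7492
Σ(R_m − R̄_m)² = 361.6743  ⇒  Var(R_m) = 361.6743 / 7 = 51.6678
β = Cov / Var(R_m) = 92.7492 / 51.6678 = 1.7951

1.795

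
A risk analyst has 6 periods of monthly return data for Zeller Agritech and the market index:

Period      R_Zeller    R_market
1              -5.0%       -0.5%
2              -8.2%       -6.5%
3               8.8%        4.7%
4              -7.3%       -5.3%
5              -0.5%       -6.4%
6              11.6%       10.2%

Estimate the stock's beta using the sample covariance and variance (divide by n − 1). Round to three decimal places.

Mean R_i = (-5.0 − 8.2 + 8.8 − 7.3 − 0.5 + 11.6) / 6 = -0.1000%
Mean R_m = (-0.5 − 6.5 + 4.7 − 5.3 − 6.4 + 10.2) / 6 = -0.6333%
Σ(R_i − R̄_i)(R_m − R̄_m) = 256.9900  ⇒  Cov = 256.9900 / 5 = 51.3980
Σ(R_m − R̄_m)² = 235.2733  ⇒  Var(R_m) = 235.2733 / 5 = 47.0547
β = Cov / Var(R_m) = 51.3980 / 47.0547 = 1.0923

1.092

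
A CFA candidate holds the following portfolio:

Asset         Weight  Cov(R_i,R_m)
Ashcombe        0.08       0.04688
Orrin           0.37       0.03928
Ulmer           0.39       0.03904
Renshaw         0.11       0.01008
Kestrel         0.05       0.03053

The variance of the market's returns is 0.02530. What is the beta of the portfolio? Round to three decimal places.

1.429

β_Ashcombe = 0.04688 / 0.02530 = 1.8530
β_Orrin = 0.03928 / 0.02530 = 1.5526
β_Ulmer = 0.03904 / 0.02530 = 1.5431
β_Renshaw = 0.01008 / 0.02530 = 0.3984
β_Kestrel = 0.03053 / 0.02530 = 1.2067
β_P = Σ w_i β_i = 0.08×1.8530 + 0.37×1.5526 + 0.39×1.5431 + 0.11×0.3984 + 0.05×1.2067 = 1.4287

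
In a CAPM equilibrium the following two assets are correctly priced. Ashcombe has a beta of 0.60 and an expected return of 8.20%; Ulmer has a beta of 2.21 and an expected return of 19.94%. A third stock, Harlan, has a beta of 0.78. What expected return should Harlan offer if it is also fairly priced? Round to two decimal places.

9.51%

MRP (SML slope) = (19.94% − 8.20%) / (2.21 − 0.60) = 11.74% / 1.61 = 7.2919%
R_f (intercept) = 8.20% − 0.60 × 7.2919% = 3.8249%
E(R_Harlan) = R_f + β × MRP = 3.8249% + 0.78 × 7.2919% = 9.51%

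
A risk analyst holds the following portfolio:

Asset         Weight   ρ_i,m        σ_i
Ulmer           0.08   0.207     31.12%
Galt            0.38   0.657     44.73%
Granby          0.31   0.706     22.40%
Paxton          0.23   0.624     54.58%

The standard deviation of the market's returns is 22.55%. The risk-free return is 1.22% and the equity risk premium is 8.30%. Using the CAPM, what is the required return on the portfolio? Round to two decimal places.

10.21%

β_Ulmer = 0.207 × 31.12% / 22.55% = 0.2857
β_Galt = 0.657 × 44.73% / 22.55% = 1.3032
β_Granby = 0.706 × 22.40% / 22.55% = 0.7013
β_Paxton = 0.624 × 54.58% / 22.55% = 1.5103
β_P = Σ w_i β_i = 0.08×0.2857 + 0.38×1.3032 + 0.31×0.7013 + 0.23×1.5103 = 1.0828
E(R_P) = R_f + β_P × MRP = 1.22% + 1.0828 × 8.30% = 10.21%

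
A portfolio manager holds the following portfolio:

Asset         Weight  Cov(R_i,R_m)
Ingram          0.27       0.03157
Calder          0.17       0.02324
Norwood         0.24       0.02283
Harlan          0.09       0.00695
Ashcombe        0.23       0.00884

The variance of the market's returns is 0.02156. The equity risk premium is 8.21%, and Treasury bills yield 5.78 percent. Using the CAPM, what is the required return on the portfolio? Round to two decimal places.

β_Ingram = 0.03157 / 0.02156 = 1.4643
β_Calder = 0.02324 / 0.02156 = 1.0779
β_Norwood = 0.02283 / 0.02156 = 1.0589
β_Harlan = 0.00695 / 0.02156 = 0.3224
β_Ashcombe = 0.00884 / 0.02156 = 0.4100
β_P = Σ w_i β_i = 0.27×1.4643 + 0.17×1.0779 + 0.24×1.0589 + 0.09×0.3224 + 0.23×0.4100 = 0.9561
E(R_P) = R_f + β_P × MRP = 5.78% + 0.9561 × 8.21% = 13.63%

13.63%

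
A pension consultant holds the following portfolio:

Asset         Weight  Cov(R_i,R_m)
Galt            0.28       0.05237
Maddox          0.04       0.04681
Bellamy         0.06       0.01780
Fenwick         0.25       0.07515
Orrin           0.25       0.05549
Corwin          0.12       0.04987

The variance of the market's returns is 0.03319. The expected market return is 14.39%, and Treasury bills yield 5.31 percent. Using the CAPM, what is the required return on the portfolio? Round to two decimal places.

β_Galt = 0.05237 / 0.03319 = 1.5779
β_Maddox = 0.04681 / 0.03319 = 1.4104
β_Bellamy = 0.01780 / 0.03319 = 0.5363
β_Fenwick = 0.07515 / 0.03319 = 2.2642
β_Orrin = 0.05549 / 0.03319 = 1.6719
β_Corwin = 0.04987 / 0.03319 = 1.5026
β_P = Σ w_i β_i = 0.28×1.5779 + 0.04×1.4104 + 0.06×0.5363 + 0.25×2.2642 + 0.25×1.6719 + 0.12×1.5026 = 1.6947
MRP = 14.39% − 5.31% = 9.08%
E(R_P) = R_f + β_P × MRP = 5.31% + 1.6947 × 9.08% = 20.70%

20.70%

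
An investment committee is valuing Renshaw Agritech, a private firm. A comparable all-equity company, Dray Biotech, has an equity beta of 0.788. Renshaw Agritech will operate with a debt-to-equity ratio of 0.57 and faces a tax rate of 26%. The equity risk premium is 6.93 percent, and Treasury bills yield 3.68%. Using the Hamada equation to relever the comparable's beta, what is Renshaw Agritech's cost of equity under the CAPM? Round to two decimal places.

β_L = β_U × [1 + (1 − t)(D/E)] = 0.788 × [1 + (1 − 0.26) × 0.57]
    = 0.788 × [1 + 0.74 × 0.57] = 0.788 × 1.4218 = 1.1204
E(R) = R_f + β_L × MRP = 3.68% + 1.1204 × 6.93% = 11.44%

11.44%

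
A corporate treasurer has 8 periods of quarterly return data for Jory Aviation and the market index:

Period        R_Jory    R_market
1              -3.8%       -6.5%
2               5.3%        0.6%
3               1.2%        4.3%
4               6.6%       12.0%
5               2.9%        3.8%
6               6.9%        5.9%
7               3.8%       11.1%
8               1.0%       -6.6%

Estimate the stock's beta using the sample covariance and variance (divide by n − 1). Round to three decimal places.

Mean R_i = (-3.8 + 5.3 + 1.2 + 6.6 + 2.9 + 6.9 + 3.8 + 1.0) / 8 = 2.9875%
Mean R_m = (-6.5 + 0.6 + 4.3 + 12.0 + 3.8 + 5.9 + 11.1 − 6.6) / 8 = 3.0750%
Σ(R_i − R̄_i)(R_m − R̄_m) = 126.0575  ⇒  Cov = 126.0575 / 7 = 18.0082
Σ(R_m − R̄_m)² = 345.4750  ⇒  Var(R_m) = 345.4750 / 7 = 49.3536
β = Cov / Var(R_m) = 18.0082 / 49.3536 = 0.3649

0.365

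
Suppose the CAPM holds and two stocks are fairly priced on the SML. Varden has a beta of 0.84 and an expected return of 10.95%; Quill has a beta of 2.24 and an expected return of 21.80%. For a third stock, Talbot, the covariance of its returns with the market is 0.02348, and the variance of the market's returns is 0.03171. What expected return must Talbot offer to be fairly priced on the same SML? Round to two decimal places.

MRP = (21.80% − 10.95%) / (2.24 − 0.84) = 7.7500%
R_f = 10.95% − 0.84 × 7.7500% = 4.4400%
β_Talbot = Cov / Var(R_m) = 0.02348 / 0.03171 = 0.7405
E(R_Talbot) = R_f + β × MRP = 4.4400% + 0.7405 × 7.7500% = 10.18%

10.18%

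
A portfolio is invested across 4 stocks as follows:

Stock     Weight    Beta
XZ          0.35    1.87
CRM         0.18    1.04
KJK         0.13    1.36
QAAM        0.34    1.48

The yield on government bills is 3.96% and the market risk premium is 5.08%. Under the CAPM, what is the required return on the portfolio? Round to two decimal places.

β_P = Σ w_i β_i = 0.35×1.87 + 0.18×1.04 + 0.13×1.36 + 0.34×1.48 = 1.5217
E(R_P) = R_f + β_P × MRP = 3.96% + 1.5217 × 5.08% = 11.69%

11.69%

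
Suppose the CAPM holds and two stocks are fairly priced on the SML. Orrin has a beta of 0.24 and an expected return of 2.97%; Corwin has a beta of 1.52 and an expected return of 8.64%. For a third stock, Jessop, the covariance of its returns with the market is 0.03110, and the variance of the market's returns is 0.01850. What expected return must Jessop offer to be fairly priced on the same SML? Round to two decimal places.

MRP = (8.64% − 2.97%) / (1.52 − 0.24) = 4.4297%
R_f = 2.97% − 0.24 × 4.4297% = 1.9069%
β_Jessop = Cov / Var(R_m) = 0.03110 / 0.01850 = 1.6811
E(R_Jessop) = R_f + β × MRP = 1.9069% + 1.6811 × 4.4297% = 9.35%

9.35%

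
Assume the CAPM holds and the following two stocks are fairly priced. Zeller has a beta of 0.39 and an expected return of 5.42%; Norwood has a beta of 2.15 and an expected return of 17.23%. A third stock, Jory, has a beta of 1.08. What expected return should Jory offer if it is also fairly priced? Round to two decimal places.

MRP (SML slope) = (17.23% − 5.42%) / (2.15 − 0.39) = 11.81% / 1.76 = 6.7102%
R_f (intercept) = 5.42% − 0.39 × 6.7102% = 2.8030%
E(R_Jory) = R_f + β × MRP = 2.8030% + 1.08 × 6.7102% = 10.05%

10.05%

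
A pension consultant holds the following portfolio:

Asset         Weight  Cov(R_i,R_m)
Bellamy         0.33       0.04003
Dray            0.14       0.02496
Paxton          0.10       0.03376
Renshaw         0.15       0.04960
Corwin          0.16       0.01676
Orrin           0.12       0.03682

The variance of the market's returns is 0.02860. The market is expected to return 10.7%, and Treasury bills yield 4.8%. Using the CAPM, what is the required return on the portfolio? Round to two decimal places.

11.94%

β_Bellamy = 0.04003 / 0.02860 = 1.3997
β_Dray = 0.02496 / 0.02860 = 0.8727
β_Paxton = 0.03376 / 0.02860 = 1.1804
β_Renshaw = 0.04960 / 0.02860 = 1.7343
β_Corwin = 0.01676 / 0.02860 = 0.5860
β_Orrin = 0.03682 / 0.02860 = 1.2874
β_P = Σ w_i β_i = 0.33×1.3997 + 0.14×0.8727 + 0.10×1.1804 + 0.15×1.7343 + 0.16×0.5860 + 0.12×1.2874 = 1.2105
MRP = 10.7% − 4.8% = 5.90%
E(R_P) = R_f + β_P × MRP = 4.8% + 1.2105 × 5.9% = 11.94%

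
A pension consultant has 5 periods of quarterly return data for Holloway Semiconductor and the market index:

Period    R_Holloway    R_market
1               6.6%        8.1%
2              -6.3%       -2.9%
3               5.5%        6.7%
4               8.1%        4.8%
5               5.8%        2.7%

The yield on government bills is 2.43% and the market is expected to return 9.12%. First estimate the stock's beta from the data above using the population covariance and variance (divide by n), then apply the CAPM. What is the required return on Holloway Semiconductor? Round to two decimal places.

10.27%

Mean R_i = (6.6 − 6.3 + 5.5 + 8.1 + 5.8) / 5 = 3.9400%
Mean R_m = (8.1 − 2.9 + 6.7 + 4.8 + 2.7) / 5 = 3.8800%
Σ(R_i − R̄_i)(R_m − R̄_m) = 86.6840  ⇒  Cov = 86.6840 / 5 = 17.3368
Σ(R_m − R̄_m)² = 73.9680  ⇒  Var(R_m) = 73.9680 / 5 = 14.7936
β = Cov / Var(R_m) = 17.3368 / 14.7936 = 1.1719
MRP = 9.12% − 2.43% = 6.69%
E(R) = R_f + β × MRP = 2.43% + 1.1719 × 6.69% = 10.27%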